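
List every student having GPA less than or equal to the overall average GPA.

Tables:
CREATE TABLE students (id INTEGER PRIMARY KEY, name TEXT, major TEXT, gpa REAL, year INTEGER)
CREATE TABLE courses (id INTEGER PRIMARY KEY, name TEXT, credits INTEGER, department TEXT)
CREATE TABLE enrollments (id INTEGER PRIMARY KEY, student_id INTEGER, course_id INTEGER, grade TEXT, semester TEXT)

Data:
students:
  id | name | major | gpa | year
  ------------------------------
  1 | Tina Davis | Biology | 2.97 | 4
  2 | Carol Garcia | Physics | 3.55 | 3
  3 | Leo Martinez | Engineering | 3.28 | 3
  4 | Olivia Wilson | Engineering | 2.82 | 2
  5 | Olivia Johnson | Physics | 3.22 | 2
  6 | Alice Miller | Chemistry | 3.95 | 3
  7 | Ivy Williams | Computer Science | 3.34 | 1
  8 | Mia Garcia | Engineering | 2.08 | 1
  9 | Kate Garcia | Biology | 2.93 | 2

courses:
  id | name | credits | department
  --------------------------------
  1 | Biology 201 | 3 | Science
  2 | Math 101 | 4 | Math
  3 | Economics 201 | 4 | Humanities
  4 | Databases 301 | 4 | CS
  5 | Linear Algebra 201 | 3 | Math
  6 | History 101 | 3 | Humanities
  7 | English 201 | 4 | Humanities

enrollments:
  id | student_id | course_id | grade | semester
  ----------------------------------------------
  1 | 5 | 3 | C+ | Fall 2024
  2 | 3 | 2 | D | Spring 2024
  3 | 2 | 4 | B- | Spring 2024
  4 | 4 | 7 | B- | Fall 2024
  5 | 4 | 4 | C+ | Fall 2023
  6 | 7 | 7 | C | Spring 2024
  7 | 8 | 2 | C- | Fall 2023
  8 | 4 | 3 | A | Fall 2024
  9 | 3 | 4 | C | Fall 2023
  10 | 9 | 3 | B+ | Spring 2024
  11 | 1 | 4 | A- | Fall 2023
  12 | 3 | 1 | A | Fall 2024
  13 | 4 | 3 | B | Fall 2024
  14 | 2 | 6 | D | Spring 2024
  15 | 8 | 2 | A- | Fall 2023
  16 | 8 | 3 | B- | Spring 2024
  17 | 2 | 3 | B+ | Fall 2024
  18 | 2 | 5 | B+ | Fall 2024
SELECT name, gpa FROM students WHERE gpa <= (SELECT AVG(gpa) FROM students)

Execution result:
name | gpa
Tina Davis | 2.97
Olivia Wilson | 2.82
Mia Garcia | 2.08
Kate Garcia | 2.93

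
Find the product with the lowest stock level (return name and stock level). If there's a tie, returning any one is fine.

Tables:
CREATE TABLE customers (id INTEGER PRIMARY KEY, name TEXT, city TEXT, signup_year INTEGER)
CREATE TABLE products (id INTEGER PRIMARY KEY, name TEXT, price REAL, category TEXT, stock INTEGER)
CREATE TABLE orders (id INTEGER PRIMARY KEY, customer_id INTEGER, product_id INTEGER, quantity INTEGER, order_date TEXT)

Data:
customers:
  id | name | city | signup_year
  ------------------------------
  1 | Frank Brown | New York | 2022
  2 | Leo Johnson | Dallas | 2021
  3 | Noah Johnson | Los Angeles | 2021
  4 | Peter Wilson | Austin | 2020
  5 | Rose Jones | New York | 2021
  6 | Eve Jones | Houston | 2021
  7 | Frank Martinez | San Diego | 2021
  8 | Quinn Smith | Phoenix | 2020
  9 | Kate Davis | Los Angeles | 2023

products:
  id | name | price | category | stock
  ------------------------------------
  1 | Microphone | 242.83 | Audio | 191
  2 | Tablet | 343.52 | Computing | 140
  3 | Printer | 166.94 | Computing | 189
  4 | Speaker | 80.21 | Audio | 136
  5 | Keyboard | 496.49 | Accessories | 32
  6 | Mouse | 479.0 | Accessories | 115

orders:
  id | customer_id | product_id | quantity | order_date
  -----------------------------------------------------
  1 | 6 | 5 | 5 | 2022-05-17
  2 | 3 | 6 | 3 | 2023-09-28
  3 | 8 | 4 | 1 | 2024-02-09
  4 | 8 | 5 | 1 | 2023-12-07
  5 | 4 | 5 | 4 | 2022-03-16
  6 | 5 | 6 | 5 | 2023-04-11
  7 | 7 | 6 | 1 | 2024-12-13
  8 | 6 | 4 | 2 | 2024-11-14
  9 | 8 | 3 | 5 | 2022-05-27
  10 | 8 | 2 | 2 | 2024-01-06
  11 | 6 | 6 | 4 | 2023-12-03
SELECT name, stock FROM products ORDER BY stock ASC LIMIT 1

Execution result:
name | stock
Keyboard | 32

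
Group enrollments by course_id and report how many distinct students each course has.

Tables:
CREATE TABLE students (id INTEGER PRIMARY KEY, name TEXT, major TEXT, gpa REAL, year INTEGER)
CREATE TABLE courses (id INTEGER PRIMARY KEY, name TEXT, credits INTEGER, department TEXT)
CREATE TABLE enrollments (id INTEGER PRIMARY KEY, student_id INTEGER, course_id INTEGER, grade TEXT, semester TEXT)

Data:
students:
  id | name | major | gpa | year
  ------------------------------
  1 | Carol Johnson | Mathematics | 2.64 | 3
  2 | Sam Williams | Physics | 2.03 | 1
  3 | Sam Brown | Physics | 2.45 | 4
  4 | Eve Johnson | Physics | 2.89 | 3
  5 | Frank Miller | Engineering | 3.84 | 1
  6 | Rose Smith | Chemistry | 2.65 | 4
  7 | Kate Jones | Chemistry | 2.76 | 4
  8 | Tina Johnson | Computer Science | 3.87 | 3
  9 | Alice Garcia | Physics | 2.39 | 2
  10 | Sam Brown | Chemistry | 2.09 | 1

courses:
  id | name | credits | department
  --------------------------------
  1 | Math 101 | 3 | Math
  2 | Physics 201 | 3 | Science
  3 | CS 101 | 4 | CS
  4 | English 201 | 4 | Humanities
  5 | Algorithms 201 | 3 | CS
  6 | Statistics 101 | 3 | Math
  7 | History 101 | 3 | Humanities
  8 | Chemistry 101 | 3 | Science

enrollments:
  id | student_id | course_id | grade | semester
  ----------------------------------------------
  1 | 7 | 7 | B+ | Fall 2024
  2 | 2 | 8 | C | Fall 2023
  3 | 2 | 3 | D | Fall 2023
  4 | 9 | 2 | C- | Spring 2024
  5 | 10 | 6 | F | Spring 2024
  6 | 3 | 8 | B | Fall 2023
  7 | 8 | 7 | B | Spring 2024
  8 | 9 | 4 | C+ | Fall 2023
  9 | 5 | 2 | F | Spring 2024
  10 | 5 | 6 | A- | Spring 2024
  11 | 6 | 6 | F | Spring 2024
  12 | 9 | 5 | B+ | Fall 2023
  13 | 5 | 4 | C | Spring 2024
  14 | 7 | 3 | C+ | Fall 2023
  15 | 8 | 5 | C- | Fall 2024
SELECT course_id, COUNT(DISTINCT student_id) AS distinct_student_count FROM enrollments GROUP BY course_id

Execution result:
course_id | distinct_student_count
2 | 2
3 | 2
4 | 2
5 | 2
6 | 3
7 | 2
8 | 2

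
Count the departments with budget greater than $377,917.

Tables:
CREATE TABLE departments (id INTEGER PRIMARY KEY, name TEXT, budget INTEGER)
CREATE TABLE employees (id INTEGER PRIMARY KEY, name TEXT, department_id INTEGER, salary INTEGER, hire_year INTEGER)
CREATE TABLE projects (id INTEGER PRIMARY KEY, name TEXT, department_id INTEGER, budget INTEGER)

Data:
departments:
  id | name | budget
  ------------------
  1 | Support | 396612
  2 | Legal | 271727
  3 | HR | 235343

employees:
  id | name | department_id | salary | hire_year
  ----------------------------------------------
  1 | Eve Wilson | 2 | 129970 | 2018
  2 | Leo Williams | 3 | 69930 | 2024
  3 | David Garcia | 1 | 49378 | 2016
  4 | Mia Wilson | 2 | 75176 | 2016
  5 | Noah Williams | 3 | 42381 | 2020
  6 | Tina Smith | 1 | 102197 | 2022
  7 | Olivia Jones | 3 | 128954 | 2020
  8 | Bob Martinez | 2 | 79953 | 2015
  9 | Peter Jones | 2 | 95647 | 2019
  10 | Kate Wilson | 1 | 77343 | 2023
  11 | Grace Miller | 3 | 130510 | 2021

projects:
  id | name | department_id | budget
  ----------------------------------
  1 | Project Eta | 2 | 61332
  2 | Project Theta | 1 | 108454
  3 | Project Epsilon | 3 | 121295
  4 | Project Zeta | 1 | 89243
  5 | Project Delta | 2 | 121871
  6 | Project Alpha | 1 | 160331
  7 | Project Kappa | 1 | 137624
SELECT COUNT(*) FROM departments WHERE budget > 377917

Execution result:
1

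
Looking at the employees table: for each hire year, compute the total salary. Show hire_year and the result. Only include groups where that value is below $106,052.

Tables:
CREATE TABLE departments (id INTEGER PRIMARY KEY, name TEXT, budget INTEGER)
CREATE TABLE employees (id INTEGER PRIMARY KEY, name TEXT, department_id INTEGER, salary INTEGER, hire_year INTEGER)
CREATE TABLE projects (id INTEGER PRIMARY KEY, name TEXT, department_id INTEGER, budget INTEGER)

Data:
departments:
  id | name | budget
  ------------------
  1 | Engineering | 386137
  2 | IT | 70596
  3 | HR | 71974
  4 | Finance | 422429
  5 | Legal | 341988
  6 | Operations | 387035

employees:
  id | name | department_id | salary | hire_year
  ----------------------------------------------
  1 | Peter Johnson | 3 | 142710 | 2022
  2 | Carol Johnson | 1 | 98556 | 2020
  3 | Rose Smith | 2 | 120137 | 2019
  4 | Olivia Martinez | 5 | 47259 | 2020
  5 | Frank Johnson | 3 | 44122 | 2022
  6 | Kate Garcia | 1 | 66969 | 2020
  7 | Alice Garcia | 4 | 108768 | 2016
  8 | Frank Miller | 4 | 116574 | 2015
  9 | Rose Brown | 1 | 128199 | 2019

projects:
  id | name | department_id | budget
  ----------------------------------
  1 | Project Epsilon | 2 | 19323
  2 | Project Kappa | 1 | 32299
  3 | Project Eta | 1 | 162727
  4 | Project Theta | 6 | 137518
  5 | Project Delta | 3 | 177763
SELECT hire_year, SUM(salary) AS sum_salary FROM employees GROUP BY hire_year HAVING SUM(salary) < 106052

Execution result:
(no rows)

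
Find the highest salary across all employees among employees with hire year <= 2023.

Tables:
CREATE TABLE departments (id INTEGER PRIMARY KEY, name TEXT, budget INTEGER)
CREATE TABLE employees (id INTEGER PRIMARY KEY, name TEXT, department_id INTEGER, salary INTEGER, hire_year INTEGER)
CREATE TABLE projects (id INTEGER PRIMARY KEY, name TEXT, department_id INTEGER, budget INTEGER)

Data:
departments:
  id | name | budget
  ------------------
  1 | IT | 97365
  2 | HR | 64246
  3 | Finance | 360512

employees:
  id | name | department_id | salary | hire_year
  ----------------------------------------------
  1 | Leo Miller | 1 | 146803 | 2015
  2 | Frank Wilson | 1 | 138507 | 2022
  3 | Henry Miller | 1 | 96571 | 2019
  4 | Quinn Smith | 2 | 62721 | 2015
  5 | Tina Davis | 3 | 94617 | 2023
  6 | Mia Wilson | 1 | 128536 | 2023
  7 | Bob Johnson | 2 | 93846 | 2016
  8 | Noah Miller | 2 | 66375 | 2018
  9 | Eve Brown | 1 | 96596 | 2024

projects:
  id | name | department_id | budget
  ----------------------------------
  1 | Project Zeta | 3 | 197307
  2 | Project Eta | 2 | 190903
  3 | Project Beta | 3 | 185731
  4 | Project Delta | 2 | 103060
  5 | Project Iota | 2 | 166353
SELECT MAX(salary) FROM employees WHERE hire_year <= 2023

Execution result:
146803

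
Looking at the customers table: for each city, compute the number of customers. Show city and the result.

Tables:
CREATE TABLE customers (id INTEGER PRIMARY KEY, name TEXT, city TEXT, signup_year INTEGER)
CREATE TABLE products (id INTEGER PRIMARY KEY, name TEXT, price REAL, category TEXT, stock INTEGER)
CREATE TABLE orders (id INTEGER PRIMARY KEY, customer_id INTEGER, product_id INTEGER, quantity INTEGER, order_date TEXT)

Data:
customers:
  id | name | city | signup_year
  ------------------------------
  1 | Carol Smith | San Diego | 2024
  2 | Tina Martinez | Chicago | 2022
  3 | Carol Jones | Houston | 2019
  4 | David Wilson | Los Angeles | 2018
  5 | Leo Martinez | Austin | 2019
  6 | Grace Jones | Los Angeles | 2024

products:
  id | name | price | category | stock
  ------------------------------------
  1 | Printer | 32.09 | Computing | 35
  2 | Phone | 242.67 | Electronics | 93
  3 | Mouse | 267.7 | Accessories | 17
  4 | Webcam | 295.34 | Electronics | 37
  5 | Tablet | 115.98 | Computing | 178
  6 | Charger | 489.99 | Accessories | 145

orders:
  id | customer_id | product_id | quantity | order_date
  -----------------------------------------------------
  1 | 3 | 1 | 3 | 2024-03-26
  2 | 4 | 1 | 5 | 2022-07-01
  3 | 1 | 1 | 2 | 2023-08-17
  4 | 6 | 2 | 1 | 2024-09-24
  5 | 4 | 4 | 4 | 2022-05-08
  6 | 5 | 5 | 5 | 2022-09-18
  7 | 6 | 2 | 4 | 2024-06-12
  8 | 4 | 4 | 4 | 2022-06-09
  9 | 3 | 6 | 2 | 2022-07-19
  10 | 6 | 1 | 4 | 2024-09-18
SELECT city, COUNT(*) AS n FROM customers GROUP BY city

Execution result:
city | n
Austin | 1
Chicago | 1
Houston | 1
Los Angeles | 2
San Diego | 1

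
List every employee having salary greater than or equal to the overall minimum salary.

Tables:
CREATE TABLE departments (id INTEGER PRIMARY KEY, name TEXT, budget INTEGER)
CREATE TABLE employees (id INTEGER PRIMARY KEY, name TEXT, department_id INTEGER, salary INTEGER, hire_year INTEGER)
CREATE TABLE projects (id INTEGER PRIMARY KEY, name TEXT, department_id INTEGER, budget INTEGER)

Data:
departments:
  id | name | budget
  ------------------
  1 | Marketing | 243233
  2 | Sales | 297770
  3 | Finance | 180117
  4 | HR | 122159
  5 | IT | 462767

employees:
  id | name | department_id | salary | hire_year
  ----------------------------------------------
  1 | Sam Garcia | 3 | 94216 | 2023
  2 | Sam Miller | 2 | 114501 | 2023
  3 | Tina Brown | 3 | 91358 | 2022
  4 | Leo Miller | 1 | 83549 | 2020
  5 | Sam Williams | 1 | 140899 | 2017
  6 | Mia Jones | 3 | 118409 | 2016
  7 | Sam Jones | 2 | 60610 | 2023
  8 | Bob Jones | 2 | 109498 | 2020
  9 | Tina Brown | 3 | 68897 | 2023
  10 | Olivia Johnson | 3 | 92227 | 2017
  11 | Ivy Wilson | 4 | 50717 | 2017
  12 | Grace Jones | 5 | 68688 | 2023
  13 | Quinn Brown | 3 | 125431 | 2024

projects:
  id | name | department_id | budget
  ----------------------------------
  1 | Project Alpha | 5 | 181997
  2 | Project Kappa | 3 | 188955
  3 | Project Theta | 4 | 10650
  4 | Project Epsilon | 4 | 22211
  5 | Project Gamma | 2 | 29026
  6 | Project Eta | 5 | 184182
SELECT name, salary FROM employees WHERE salary >= (SELECT MIN(salary) FROM employees)

Execution result:
name | salary
Sam Garcia | 94216
Sam Miller | 114501
Tina Brown | 91358
Leo Miller | 83549
Sam Williams | 140899
Mia Jones | 118409
Sam Jones | 60610
Bob Jones | 109498
Tina Brown | 68897
Olivia Johnson | 92227
Ivy Wilson | 50717
Grace Jones | 68688
Quinn Brown | 125431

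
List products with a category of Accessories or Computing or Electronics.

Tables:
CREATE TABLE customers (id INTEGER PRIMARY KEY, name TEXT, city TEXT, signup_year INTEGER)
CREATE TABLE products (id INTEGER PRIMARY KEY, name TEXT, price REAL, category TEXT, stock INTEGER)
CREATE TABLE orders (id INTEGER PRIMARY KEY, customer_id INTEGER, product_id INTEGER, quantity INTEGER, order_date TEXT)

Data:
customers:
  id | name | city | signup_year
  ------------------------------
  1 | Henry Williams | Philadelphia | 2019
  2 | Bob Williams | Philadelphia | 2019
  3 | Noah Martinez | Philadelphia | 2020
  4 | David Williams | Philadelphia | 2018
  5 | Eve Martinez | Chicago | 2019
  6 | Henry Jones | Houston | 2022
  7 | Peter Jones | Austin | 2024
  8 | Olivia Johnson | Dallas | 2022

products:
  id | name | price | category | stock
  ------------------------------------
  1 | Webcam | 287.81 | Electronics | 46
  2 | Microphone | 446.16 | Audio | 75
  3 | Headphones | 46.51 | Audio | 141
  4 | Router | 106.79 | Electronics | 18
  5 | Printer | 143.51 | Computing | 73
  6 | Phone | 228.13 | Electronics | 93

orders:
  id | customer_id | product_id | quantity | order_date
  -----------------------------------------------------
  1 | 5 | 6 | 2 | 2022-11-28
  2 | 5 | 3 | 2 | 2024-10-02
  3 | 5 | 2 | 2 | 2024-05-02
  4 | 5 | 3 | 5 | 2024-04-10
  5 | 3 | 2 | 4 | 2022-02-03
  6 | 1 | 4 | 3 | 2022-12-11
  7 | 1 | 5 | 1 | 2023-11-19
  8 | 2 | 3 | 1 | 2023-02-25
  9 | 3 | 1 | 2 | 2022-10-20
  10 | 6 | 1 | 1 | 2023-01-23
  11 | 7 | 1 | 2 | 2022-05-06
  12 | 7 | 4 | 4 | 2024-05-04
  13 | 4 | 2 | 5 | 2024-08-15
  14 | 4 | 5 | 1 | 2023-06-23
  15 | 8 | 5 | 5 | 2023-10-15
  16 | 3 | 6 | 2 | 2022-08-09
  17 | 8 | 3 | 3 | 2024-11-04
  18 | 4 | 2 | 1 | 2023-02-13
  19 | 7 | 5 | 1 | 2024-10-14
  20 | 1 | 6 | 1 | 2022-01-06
SELECT name, category FROM products WHERE category IN ('Accessories', 'Computing', 'Electronics')

Execution result:
name | category
Webcam | Electronics
Router | Electronics
Printer | Computing
Phone | Electronics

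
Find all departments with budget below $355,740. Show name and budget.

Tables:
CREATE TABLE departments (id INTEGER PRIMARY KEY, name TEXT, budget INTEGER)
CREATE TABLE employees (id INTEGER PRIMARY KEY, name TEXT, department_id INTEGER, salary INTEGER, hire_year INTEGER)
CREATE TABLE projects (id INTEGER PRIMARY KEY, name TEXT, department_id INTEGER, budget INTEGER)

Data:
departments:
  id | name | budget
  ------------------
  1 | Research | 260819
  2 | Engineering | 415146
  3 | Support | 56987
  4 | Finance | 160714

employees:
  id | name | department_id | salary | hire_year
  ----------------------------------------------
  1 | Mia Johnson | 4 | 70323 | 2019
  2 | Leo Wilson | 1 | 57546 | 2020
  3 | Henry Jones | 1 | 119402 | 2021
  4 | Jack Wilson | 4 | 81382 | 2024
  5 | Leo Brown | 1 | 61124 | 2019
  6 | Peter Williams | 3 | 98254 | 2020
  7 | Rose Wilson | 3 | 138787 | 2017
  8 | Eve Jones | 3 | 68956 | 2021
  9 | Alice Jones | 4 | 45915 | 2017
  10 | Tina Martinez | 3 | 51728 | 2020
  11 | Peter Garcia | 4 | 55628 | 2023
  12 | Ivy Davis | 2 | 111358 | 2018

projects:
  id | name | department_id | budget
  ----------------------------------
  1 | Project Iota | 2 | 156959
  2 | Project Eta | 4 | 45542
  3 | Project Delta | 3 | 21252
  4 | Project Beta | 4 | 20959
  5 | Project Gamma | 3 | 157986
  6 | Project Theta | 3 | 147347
SELECT name, budget FROM departments WHERE budget < 355740

Execution result:
name | budget
Research | 260819
Support | 56987
Finance | 160714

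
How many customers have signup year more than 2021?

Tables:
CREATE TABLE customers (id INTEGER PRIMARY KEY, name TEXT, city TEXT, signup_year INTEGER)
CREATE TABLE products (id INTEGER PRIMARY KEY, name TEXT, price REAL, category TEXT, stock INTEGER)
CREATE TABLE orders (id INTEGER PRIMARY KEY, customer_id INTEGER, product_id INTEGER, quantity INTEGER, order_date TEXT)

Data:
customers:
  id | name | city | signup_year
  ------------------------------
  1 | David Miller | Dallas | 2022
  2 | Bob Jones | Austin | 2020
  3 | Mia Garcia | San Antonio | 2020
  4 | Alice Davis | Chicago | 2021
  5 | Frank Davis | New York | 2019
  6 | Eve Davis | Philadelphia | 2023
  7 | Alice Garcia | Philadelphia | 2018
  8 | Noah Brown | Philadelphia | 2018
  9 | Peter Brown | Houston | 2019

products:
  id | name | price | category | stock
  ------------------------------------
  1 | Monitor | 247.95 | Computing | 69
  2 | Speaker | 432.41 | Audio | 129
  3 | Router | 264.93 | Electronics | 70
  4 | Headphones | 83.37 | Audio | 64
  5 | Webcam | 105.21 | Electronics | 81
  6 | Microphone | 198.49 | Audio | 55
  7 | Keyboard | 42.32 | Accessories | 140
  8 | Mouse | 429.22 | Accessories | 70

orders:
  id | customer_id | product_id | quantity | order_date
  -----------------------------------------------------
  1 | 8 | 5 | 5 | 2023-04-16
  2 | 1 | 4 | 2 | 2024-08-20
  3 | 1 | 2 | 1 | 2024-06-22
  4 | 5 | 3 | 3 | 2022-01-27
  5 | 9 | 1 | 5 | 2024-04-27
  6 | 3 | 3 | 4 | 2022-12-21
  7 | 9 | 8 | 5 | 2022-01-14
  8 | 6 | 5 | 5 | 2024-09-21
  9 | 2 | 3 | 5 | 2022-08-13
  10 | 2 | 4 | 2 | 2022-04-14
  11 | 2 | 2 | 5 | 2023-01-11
SELECT COUNT(*) FROM customers WHERE signup_year > 2021

Execution result:
2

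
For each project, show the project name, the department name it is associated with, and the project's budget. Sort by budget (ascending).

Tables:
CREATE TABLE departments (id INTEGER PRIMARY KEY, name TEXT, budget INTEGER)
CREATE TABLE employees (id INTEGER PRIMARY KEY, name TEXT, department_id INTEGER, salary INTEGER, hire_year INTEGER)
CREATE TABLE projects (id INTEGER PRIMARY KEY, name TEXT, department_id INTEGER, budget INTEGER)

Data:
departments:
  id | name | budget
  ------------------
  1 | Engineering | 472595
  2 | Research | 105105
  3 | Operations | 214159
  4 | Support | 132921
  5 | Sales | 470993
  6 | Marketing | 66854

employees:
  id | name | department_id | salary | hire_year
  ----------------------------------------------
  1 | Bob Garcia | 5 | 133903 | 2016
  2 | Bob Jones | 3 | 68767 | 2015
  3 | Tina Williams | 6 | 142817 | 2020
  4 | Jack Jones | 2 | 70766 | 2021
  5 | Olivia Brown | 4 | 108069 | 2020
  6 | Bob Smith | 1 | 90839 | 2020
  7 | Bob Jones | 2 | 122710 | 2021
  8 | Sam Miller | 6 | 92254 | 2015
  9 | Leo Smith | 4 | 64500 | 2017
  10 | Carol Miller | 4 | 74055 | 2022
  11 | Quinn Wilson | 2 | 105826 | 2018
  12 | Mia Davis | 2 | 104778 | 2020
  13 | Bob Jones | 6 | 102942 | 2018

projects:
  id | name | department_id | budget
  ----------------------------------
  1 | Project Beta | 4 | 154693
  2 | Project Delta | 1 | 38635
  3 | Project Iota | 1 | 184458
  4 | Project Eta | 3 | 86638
SELECT c.name, p.name AS department, c.budget FROM projects c JOIN departments p ON c.department_id = p.id ORDER BY c.budget ASC

Execution result:
name | department | budget
Project Delta | Engineering | 38635
Project Eta | Operations | 86638
Project Beta | Support | 154693
Project Iota | Engineering | 184458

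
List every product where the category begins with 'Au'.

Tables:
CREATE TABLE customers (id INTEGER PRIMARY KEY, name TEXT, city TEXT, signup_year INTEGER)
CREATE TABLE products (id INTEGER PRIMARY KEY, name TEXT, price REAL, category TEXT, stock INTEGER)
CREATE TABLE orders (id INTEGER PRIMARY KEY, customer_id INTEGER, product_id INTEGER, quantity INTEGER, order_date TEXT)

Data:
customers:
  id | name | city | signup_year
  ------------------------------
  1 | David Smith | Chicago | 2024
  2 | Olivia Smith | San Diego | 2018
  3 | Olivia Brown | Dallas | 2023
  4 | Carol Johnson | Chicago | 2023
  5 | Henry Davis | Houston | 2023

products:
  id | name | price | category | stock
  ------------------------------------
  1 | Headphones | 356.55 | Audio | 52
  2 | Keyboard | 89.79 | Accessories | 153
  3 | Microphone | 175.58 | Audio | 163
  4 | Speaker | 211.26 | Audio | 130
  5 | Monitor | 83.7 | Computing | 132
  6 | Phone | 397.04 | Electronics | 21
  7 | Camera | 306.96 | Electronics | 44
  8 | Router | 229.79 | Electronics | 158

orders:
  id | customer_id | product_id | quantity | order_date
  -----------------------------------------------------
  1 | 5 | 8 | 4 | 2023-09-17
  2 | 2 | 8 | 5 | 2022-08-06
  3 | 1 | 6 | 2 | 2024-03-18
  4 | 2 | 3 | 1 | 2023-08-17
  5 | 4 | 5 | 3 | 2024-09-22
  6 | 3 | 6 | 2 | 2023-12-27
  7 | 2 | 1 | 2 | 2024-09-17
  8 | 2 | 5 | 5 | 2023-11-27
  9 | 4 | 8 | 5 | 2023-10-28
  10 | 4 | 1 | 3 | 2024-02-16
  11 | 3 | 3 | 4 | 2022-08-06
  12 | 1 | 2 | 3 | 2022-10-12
SELECT name, category FROM products WHERE category LIKE 'Au%'

Execution result:
name | category
Headphones | Audio
Microphone | Audio
Speaker | Audio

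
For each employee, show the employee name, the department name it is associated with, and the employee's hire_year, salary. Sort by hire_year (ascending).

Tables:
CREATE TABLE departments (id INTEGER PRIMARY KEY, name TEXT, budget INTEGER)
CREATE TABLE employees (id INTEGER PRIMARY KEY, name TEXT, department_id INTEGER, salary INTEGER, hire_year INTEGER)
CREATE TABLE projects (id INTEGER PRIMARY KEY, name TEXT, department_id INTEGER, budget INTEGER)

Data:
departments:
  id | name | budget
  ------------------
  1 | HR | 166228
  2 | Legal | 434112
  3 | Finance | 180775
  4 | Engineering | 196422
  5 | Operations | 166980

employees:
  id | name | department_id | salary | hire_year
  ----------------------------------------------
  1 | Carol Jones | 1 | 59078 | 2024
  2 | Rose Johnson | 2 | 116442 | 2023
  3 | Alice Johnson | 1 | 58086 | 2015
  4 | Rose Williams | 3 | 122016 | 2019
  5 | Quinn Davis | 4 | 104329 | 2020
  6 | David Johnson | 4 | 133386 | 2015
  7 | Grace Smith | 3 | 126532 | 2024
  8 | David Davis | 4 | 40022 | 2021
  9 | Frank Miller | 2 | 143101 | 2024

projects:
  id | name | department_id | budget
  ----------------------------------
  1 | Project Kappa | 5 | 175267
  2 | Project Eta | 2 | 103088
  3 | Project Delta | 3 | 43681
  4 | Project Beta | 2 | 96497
SELECT c.name, p.name AS department, c.hire_year, c.salary FROM employees c JOIN departments p ON c.department_id = p.id ORDER BY c.hire_year ASC

Execution result:
name | department | hire_year | salary
Alice Johnson | HR | 2015 | 58086
David Johnson | Engineering | 2015 | 133386
Rose Williams | Finance | 2019 | 122016
Quinn Davis | Engineering | 2020 | 104329
David Davis | Engineering | 2021 | 40022
Rose Johnson | Legal | 2023 | 116442
Carol Jones | HR | 2024 | 59078
Grace Smith | Finance | 2024 | 126532
Frank Miller | Legal | 2024 | 143101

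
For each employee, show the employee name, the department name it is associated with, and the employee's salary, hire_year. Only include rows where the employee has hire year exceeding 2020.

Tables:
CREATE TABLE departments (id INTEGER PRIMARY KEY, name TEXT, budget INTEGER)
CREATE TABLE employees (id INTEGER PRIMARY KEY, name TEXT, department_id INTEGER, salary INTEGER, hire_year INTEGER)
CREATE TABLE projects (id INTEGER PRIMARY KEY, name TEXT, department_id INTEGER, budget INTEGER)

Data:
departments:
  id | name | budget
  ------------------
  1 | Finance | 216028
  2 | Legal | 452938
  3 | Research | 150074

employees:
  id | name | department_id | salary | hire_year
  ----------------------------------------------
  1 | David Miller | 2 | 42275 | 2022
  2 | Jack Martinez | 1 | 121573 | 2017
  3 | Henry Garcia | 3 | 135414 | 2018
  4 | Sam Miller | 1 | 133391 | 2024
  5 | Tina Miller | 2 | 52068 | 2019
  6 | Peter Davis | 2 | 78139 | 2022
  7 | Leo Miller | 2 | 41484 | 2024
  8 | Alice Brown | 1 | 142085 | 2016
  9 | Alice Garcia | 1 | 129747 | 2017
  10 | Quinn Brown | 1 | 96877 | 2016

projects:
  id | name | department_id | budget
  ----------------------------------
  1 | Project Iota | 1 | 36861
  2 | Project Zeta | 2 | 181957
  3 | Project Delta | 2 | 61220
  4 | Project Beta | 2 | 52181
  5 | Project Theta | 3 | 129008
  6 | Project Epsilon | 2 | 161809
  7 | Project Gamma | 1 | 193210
SELECT c.name, p.name AS department, c.salary, c.hire_year FROM employees c JOIN departments p ON c.department_id = p.id WHERE c.hire_year > 2020

Execution result:
name | department | salary | hire_year
David Miller | Legal | 42275 | 2022
Sam Miller | Finance | 133391 | 2024
Peter Davis | Legal | 78139 | 2022
Leo Miller | Legal | 41484 | 2024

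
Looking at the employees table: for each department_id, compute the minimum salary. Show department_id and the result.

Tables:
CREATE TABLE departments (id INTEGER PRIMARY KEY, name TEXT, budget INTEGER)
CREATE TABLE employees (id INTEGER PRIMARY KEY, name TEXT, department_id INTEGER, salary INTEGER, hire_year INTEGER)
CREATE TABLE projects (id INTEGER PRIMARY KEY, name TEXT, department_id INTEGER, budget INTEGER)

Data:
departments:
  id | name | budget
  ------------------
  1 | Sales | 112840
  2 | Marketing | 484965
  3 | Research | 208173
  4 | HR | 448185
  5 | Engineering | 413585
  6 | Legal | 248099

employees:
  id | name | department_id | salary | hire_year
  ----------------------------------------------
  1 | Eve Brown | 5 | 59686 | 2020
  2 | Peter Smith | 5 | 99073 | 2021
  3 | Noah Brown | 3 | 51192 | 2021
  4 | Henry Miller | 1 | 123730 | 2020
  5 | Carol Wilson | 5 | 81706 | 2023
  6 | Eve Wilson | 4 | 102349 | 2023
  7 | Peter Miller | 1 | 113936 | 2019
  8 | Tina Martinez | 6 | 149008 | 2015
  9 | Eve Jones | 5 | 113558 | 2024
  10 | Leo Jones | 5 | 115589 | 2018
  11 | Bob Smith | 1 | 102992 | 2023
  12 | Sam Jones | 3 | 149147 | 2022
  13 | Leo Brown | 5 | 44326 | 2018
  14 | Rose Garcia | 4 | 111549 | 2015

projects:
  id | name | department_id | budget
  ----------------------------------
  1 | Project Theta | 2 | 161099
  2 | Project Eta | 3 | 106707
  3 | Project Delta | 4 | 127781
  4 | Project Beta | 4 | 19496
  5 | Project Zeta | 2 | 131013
SELECT department_id, MIN(salary) AS min_salary FROM employees GROUP BY department_id

Execution result:
department_id | min_salary
1 | 102992
3 | 51192
4 | 102349
5 | 44326
6 | 149008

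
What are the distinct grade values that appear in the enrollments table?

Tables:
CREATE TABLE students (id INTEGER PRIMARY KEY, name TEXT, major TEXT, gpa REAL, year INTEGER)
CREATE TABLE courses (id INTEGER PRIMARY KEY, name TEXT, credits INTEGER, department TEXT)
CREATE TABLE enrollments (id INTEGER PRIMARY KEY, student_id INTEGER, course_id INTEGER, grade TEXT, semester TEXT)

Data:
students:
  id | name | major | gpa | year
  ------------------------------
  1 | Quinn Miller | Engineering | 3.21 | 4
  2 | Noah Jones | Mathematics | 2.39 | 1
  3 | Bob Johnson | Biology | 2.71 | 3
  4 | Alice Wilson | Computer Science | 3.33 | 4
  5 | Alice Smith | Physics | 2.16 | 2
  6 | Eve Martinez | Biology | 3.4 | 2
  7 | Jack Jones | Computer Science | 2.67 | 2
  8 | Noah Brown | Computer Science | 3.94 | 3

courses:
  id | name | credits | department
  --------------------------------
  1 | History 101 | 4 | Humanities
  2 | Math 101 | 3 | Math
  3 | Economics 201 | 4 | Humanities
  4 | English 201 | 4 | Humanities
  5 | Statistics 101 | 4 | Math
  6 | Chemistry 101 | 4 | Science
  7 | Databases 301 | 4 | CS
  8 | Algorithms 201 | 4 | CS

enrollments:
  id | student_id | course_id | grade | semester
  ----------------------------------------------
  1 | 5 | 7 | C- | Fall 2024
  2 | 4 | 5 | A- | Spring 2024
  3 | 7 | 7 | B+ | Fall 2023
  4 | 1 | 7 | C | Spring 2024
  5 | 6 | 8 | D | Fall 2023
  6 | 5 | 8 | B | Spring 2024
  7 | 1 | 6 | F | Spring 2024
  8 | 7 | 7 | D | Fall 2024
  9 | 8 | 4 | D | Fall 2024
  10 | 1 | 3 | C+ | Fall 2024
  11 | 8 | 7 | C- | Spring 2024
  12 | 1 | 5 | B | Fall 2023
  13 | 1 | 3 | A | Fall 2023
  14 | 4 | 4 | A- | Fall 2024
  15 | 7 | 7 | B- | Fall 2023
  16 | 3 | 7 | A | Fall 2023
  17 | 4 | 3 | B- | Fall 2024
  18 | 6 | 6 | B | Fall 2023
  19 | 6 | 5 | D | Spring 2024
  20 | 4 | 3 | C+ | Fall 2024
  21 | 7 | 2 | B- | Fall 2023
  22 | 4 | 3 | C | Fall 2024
SELECT DISTINCT grade FROM enrollments

Execution result:
grade
C-
A-
B+
C
D
B
F
C+
A
B-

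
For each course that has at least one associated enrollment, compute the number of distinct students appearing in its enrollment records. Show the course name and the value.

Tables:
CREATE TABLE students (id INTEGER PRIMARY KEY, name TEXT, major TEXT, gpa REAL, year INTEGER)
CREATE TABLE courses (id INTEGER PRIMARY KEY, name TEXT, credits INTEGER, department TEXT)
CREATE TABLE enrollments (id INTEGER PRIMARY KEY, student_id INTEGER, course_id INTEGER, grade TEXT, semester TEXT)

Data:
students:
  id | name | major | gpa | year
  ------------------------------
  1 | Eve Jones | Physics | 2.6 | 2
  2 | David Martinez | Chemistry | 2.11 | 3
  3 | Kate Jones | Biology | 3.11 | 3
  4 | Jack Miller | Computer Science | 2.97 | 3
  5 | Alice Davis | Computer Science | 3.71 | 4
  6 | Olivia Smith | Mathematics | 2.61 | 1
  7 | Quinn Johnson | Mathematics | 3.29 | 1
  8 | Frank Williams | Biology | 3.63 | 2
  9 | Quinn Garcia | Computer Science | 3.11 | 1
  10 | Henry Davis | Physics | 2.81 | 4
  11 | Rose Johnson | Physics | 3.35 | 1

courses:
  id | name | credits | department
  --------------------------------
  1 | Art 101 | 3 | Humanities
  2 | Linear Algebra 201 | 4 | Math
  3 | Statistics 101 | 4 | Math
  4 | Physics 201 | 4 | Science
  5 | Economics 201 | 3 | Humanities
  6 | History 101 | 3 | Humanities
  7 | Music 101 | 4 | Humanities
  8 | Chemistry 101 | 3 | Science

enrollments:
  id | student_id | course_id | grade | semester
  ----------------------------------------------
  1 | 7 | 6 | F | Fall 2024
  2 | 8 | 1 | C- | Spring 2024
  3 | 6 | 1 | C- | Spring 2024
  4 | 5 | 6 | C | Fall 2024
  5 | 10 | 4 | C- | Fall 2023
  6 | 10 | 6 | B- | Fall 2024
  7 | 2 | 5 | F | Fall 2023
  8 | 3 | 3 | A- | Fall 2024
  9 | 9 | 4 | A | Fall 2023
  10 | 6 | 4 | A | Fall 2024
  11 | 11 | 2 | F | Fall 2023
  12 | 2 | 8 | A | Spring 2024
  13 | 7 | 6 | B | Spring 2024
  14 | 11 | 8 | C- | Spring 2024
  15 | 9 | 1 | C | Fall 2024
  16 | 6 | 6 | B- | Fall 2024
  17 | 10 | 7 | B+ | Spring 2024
SELECT p.name, COUNT(DISTINCT c.student_id) AS distinct_student_count FROM enrollments c JOIN courses p ON c.course_id = p.id GROUP BY p.id, p.name

Execution result:
name | distinct_student_count
Art 101 | 3
Linear Algebra 201 | 1
Statistics 101 | 1
Physics 201 | 3
Economics 201 | 1
History 101 | 4
Music 101 | 1
Chemistry 101 | 2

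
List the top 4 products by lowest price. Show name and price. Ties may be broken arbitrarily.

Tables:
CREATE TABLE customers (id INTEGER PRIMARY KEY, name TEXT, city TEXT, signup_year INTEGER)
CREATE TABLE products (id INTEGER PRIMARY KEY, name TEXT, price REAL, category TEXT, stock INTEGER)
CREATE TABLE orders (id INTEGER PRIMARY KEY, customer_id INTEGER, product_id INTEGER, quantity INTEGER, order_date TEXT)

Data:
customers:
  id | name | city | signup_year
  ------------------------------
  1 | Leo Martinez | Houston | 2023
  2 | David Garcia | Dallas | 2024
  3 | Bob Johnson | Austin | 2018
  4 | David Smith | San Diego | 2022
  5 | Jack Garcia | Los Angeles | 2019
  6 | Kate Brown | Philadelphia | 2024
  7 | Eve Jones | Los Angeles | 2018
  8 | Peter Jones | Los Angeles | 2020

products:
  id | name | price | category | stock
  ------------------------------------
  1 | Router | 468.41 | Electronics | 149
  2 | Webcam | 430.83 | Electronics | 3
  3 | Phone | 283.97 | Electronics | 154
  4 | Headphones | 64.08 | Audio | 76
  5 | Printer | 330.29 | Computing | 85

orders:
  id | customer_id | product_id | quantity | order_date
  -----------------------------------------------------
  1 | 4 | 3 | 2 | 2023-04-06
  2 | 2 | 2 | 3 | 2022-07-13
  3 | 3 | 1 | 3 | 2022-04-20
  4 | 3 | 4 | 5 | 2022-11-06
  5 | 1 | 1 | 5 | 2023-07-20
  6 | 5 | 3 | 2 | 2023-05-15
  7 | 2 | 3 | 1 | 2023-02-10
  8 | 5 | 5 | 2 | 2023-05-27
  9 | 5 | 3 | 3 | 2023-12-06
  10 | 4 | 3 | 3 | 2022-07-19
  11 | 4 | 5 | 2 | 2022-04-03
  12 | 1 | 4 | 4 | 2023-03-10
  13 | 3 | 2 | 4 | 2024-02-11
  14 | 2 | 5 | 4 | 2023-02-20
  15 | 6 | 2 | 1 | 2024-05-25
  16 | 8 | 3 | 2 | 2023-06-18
SELECT name, price FROM products ORDER BY price ASC LIMIT 4

Execution result:
name | price
Headphones | 64.08
Phone | 283.97
Printer | 330.29
Webcam | 430.83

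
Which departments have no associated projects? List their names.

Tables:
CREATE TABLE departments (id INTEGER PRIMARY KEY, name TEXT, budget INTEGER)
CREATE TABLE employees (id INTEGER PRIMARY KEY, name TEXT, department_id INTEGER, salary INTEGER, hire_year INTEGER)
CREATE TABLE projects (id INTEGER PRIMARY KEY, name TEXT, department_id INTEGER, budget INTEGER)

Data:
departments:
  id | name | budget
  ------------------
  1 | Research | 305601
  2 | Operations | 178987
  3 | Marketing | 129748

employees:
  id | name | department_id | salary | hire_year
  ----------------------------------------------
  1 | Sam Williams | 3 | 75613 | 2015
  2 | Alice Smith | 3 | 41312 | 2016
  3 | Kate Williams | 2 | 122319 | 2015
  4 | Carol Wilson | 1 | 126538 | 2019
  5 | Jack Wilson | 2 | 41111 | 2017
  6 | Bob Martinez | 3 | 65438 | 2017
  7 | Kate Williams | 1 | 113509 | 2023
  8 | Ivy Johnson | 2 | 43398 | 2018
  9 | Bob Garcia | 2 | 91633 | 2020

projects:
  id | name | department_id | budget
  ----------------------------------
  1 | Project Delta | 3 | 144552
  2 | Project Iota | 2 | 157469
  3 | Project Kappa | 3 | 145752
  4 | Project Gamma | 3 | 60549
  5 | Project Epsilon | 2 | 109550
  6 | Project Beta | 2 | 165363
SELECT p.name FROM departments p LEFT JOIN projects c ON c.department_id = p.id WHERE c.id IS NULL

Execution result:
Research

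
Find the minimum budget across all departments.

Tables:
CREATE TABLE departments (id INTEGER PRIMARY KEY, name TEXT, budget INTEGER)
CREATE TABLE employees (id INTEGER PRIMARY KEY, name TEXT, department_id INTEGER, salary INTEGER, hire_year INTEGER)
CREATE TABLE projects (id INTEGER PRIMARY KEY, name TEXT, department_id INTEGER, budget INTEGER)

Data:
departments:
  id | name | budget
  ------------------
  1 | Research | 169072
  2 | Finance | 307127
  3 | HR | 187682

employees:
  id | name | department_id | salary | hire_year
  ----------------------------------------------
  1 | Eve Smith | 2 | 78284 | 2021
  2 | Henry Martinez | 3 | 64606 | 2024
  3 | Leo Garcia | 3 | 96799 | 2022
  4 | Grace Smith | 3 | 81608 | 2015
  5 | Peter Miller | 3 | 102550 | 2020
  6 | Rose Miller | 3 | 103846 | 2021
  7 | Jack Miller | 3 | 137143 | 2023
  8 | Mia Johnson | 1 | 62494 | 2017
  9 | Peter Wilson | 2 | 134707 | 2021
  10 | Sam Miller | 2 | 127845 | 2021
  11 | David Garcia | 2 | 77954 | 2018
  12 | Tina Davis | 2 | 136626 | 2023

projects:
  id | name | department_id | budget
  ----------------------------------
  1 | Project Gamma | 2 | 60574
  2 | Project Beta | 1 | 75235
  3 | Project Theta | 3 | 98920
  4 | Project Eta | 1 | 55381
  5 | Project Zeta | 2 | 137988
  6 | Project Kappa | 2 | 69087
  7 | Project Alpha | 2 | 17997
SELECT MIN(budget) FROM departments

Execution result:
169072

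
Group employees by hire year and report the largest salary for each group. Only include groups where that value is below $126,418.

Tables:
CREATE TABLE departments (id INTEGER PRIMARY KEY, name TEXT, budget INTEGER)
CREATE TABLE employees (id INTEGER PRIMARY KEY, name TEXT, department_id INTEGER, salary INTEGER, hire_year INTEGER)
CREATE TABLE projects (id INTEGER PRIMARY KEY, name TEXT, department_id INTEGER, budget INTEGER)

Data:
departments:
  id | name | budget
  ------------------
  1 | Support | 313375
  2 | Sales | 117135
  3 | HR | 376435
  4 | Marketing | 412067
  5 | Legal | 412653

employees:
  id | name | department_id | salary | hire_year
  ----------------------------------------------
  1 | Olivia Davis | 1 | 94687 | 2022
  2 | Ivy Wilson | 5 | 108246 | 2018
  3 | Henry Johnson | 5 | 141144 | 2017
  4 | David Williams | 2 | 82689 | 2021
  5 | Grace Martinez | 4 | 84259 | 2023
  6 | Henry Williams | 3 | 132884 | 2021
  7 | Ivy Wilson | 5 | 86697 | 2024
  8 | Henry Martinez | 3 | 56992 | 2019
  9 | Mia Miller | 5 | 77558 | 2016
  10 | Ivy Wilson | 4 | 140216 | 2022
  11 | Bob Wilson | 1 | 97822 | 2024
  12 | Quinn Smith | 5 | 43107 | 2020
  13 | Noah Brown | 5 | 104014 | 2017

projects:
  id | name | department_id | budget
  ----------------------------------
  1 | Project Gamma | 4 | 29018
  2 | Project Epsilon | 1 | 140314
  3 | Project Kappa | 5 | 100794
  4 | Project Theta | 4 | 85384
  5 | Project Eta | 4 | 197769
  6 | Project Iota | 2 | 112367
SELECT hire_year, MAX(salary) AS max_salary FROM employees GROUP BY hire_year HAVING MAX(salary) < 126418

Execution result:
hire_year | max_salary
2016 | 77558
2018 | 108246
2019 | 56992
2020 | 43107
2023 | 84259
2024 | 97822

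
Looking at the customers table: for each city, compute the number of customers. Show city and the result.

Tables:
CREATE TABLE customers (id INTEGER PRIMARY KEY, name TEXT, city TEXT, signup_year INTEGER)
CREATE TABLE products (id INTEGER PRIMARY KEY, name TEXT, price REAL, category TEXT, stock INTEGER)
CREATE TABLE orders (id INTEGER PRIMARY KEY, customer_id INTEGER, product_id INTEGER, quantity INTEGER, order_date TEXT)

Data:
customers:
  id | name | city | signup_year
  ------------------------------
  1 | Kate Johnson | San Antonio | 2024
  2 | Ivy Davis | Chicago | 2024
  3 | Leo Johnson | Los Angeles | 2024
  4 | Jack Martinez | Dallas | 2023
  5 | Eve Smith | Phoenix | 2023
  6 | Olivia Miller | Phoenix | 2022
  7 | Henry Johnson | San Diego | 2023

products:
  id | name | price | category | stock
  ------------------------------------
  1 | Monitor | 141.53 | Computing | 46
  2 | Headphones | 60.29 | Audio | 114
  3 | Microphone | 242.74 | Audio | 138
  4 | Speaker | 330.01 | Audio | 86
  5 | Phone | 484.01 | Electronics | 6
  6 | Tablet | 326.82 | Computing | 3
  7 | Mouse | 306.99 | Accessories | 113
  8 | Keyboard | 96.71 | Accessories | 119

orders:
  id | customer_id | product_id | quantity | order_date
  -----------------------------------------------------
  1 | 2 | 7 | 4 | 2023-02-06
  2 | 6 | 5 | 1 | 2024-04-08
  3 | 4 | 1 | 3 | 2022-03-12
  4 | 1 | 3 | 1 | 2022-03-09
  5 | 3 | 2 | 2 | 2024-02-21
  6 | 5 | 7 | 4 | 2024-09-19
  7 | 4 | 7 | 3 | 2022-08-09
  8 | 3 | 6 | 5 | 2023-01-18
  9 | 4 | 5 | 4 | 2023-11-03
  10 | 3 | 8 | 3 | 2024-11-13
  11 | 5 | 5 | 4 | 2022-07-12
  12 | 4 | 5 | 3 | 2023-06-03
SELECT city, COUNT(*) AS n FROM customers GROUP BY city

Execution result:
city | n
Chicago | 1
Dallas | 1
Los Angeles | 1
Phoenix | 2
San Antonio | 1
San Diego | 1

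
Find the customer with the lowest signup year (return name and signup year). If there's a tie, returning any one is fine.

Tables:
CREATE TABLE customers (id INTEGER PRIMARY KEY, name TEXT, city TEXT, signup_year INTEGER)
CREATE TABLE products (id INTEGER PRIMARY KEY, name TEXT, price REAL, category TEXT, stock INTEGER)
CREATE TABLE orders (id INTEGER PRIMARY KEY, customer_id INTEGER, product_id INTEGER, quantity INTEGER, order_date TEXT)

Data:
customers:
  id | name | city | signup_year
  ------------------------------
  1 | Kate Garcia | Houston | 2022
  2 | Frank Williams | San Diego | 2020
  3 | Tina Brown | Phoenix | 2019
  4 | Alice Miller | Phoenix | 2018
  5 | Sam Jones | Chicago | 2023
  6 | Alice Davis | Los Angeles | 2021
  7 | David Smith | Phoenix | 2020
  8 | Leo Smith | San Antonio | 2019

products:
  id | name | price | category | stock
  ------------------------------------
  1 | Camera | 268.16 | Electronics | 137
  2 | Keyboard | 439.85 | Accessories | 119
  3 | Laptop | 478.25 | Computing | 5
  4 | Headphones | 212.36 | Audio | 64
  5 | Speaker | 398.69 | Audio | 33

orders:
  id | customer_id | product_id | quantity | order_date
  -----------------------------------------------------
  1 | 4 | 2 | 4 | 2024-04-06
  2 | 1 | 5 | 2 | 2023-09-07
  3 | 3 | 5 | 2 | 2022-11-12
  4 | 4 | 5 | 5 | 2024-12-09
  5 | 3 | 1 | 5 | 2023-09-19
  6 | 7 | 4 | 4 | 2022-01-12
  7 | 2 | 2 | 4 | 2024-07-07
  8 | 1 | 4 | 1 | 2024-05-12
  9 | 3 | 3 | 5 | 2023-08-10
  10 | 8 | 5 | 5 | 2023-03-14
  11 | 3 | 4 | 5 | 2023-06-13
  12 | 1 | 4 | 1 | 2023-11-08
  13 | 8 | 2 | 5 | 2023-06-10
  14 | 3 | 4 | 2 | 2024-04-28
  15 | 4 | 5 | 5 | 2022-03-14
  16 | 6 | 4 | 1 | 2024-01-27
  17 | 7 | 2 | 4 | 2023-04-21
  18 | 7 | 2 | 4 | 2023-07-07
SELECT name, signup_year FROM customers ORDER BY signup_year ASC LIMIT 1

Execution result:
name | signup_year
Alice Miller | 2018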